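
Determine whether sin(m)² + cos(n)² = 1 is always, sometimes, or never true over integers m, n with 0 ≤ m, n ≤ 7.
It holds at (m, n) = (3, 3) (both sides equal 1), but fails at (m, n) = (6, 0) (LHS = sin(6)² + 1 ≈ 1.078, RHS = 1).

Answer: Sometimes true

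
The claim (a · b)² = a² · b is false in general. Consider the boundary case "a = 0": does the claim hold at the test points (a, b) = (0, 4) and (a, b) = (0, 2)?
Yes, holds at both test points

At (0, 4): LHS = 0, RHS = 0 → equal
At (0, 2): LHS = 0, RHS = 0 → equal

So the claim does hold at both of these boundary points, even though it is not an identity.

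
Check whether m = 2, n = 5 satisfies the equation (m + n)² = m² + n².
Fails

Substituting m = 2, n = 5:

LHS = (2 + 5)² = 49
RHS = 2² + 5² = 29

LHS ≠ RHS, so the equation does not hold at this point.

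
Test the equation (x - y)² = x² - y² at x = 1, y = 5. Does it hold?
Substituting x = 1, y = 5:

LHS = (1 - 5)² = 16
RHS = 1² - 5² = -24

LHS ≠ RHS, so the equation does not hold at this point.

Answer: Fails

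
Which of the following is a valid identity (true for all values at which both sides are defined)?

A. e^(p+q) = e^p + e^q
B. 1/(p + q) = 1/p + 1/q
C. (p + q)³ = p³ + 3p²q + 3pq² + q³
C

A: fails at (3, 7) — LHS = e^10 ≈ 22026.5, RHS = e^3 + e^7 ≈ 1117.
B: fails at (5, 5) — LHS = 1/10, RHS = 2/5.
C: holds — e.g. at (5, 5), both sides equal 1000.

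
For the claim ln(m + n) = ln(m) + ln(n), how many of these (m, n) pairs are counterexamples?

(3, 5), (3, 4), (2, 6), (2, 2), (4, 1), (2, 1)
Testing each pair:
(3, 5): LHS = ln(8) ≈ 2.079, RHS = ln(3) + ln(5) ≈ 2.708 → counterexample
(3, 4): LHS = ln(7) ≈ 1.946, RHS = ln(3) + ln(4) ≈ 2.485 → counterexample
(2, 6): LHS = ln(8) ≈ 2.079, RHS = ln(2) + ln(6) ≈ 2.485 → counterexample
(2, 2): LHS = ln(4) ≈ 1.386, RHS = 2·ln(2) ≈ 1.386 → satisfies claim
(4, 1): LHS = ln(5) ≈ 1.609, RHS = ln(4) ≈ 1.386 → counterexample
(2, 1): LHS = ln(3) ≈ 1.099, RHS = ln(2) ≈ 0.6931 → counterexample

That makes 5 counterexamples.

Answer: 5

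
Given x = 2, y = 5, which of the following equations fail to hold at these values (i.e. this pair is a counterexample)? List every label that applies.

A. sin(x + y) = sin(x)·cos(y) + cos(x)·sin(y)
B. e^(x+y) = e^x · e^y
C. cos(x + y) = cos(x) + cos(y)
C

Evaluating each claim at the given values:
A. LHS = sin(7) ≈ 0.657, RHS = sin(2)·cos(5) + sin(5)·cos(2) ≈ 0.657 → holds here (LHS = RHS)
B. LHS = e^7 ≈ 1097, RHS = e^7 ≈ 1097 → holds here (LHS = RHS)
C. LHS = cos(7) ≈ 0.7539, RHS = cos(2) + cos(5) ≈ -0.1325 → fails here (LHS ≠ RHS)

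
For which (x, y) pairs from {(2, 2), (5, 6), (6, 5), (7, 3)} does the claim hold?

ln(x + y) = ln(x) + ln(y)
Testing each pair:
(2, 2): LHS = ln(4) ≈ 1.386, RHS = 2·ln(2) ≈ 1.386 → holds
(5, 6): LHS = ln(11) ≈ 2.398, RHS = ln(5) + ln(6) ≈ 3.401 → fails
(6, 5): LHS = ln(11) ≈ 2.398, RHS = ln(5) + ln(6) ≈ 3.401 → fails
(7, 3): LHS = ln(10) ≈ 2.303, RHS = ln(3) + ln(7) ≈ 3.045 → fails

1 of 4 pairs satisfies the claim.

Answer: (2, 2)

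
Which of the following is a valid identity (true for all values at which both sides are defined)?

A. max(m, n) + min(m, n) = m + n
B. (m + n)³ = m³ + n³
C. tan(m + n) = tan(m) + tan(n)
A

A: holds — e.g. at (3, 4), both sides equal 7.
B: fails at (5, 8) — LHS = 2197, RHS = 637.
C: fails at (6, 7) — LHS = tan(13) ≈ 0.463, RHS = tan(6) + tan(7) ≈ 0.5804.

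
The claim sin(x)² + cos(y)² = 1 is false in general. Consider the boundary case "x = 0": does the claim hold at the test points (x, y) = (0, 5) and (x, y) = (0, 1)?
No, fails at both test points

At (0, 5): LHS = cos(5)² ≈ 0.08046 ≠ RHS = 1
At (0, 1): LHS = cos(1)² ≈ 0.2919 ≠ RHS = 1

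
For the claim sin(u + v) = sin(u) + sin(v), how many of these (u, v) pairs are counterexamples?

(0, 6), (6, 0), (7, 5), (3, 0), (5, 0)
1

Testing each pair:
(0, 6): LHS = sin(6) ≈ -0.2794, RHS = sin(6) ≈ -0.2794 → satisfies claim
(6, 0): LHS = sin(6) ≈ -0.2794, RHS = sin(6) ≈ -0.2794 → satisfies claim
(7, 5): LHS = sin(12) ≈ -0.5366, RHS = sin(5) + sin(7) ≈ -0.3019 → counterexample
(3, 0): LHS = sin(3) ≈ 0.1411, RHS = sin(3) ≈ 0.1411 → satisfies claim
(5, 0): LHS = sin(5) ≈ -0.9589, RHS = sin(5) ≈ -0.9589 → satisfies claim

That makes 1 counterexample.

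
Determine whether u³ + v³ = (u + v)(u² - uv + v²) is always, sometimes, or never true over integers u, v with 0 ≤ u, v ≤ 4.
Always true

The identity holds for every pair in the range. For instance at (u, v) = (0, 1): both sides equal 1.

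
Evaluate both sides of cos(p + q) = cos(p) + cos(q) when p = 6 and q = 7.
LHS = cos(6 + 7) = cos(13) ≈ 0.9074
RHS = cos(6) + cos(7) ≈ 1.714

LHS ≠ RHS (they differ by about 0.8066), so the equation does not hold here.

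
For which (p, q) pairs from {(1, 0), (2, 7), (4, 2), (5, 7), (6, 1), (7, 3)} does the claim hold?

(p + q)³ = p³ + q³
(1, 0)

Testing each pair:
(1, 0): LHS = 1, RHS = 1 → holds
(2, 7): LHS = 729, RHS = 351 → fails
(4, 2): LHS = 216, RHS = 72 → fails
(5, 7): LHS = 1728, RHS = 468 → fails
(6, 1): LHS = 343, RHS = 217 → fails
(7, 3): LHS = 1000, RHS = 370 → fails

1 of 6 pairs satisfies the claim.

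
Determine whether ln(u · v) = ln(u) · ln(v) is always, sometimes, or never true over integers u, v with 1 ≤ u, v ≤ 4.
It holds at (u, v) = (1, 1) (both sides equal 0), but fails at (u, v) = (4, 3) (LHS = ln(12) ≈ 2.485, RHS = ln(3)·ln(4) ≈ 1.523).

Answer: Sometimes true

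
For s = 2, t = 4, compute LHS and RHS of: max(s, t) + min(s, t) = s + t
LHS = max(2, 4) + min(2, 4) = 6
RHS = 2 + 4 = 6

LHS = RHS: the two sides agree.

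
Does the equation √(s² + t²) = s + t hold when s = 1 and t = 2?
Fails

Substituting s = 1, t = 2:

LHS = √(1² + 2²) = √(5) ≈ 2.236
RHS = 1 + 2 = 3

LHS ≠ RHS, so the equation does not hold at this point.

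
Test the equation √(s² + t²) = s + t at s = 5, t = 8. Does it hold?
Fails

Substituting s = 5, t = 8:

LHS = √(5² + 8²) = √(89) ≈ 9.434
RHS = 5 + 8 = 13

LHS ≠ RHS, so the equation does not hold at this point.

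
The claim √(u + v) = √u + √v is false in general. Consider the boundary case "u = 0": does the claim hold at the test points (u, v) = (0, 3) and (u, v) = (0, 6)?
At (0, 3): LHS = √(3) ≈ 1.732, RHS = √(3) ≈ 1.732 → equal
At (0, 6): LHS = √(6) ≈ 2.449, RHS = √(6) ≈ 2.449 → equal

So the claim does hold at both of these boundary points, even though it is not an identity.

Answer: Yes, holds at both test points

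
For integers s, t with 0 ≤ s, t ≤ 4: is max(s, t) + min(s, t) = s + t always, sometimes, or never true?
Always true

The identity holds for every pair in the range. For instance at (s, t) = (0, 1): both sides equal 1.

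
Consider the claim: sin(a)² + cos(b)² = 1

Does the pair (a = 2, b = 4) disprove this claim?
Yes

Substituting a = 2, b = 4:
LHS = sin(2)² + cos(4)² ≈ 1.254
RHS = 1

Since LHS ≠ RHS, this pair disproves the claim.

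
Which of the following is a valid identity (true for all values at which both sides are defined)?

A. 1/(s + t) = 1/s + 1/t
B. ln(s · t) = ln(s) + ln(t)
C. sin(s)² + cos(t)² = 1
B

A: fails at (2, 3) — LHS = 1/5, RHS = 5/6.
B: holds — e.g. at (1, 3), both sides equal ln(3) ≈ 1.099.
C: fails at (3, 5) — LHS = sin(3)² + cos(5)² ≈ 0.1004, RHS = 1.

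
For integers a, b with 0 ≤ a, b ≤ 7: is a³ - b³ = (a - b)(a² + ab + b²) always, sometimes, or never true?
The identity holds for every pair in the range. For instance at (a, b) = (5, 2): both sides equal 117.

Answer: Always true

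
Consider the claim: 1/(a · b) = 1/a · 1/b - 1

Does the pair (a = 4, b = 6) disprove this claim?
Yes

Substituting a = 4, b = 6:
LHS = 1/(4 · 6) = 1/24
RHS = 1/4 · 1/6 - 1 = -23/24

Since LHS ≠ RHS, this pair disproves the claim.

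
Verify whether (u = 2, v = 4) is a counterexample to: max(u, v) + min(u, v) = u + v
No

Substituting u = 2, v = 4:
LHS = max(2, 4) + min(2, 4) = 6
RHS = 2 + 4 = 6

The sides agree, so this pair does not disprove the claim.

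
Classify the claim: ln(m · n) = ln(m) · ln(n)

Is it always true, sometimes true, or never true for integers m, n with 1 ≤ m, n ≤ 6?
It holds at (m, n) = (1, 1) (both sides equal 0), but fails at (m, n) = (3, 3) (LHS = ln(9) ≈ 2.197, RHS = ln(3)² ≈ 1.207).

Answer: Sometimes true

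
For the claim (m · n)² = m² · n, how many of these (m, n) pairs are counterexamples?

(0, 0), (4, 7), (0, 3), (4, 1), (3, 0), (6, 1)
Testing each pair:
(0, 0): LHS = 0, RHS = 0 → satisfies claim
(4, 7): LHS = 784, RHS = 112 → counterexample
(0, 3): LHS = 0, RHS = 0 → satisfies claim
(4, 1): LHS = 16, RHS = 16 → satisfies claim
(3, 0): LHS = 0, RHS = 0 → satisfies claim
(6, 1): LHS = 36, RHS = 36 → satisfies claim

That makes 1 counterexample.

Answer: 1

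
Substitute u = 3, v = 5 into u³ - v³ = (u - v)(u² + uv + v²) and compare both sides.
LHS = 3³ - 5³ = -98
RHS = (3 - 5)(3² + 3·5 + 5²) = -98

LHS = RHS: the two sides agree.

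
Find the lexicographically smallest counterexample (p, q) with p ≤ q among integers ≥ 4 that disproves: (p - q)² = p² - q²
(p, q) = (4, 5)

At (4, 4): both sides equal 0, so it holds there.

Substituting (4, 5) into the claim:
LHS = (4 - 5)² = 1
RHS = 4² - 5² = -9

Since LHS ≠ RHS, this pair disproves the claim, and no lexicographically smaller pair (p ≤ q, integers ≥ 4) does.

For instance (5, 8) is also a counterexample (LHS = 9, RHS = -39), but it's lexicographically larger.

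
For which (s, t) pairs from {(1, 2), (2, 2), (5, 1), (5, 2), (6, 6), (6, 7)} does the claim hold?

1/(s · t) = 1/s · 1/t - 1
Testing each pair:
(1, 2): LHS = 1/2, RHS = -1/2 → fails
(2, 2): LHS = 1/4, RHS = -3/4 → fails
(5, 1): LHS = 1/5, RHS = -4/5 → fails
(5, 2): LHS = 1/10, RHS = -9/10 → fails
(6, 6): LHS = 1/36, RHS = -35/36 → fails
(6, 7): LHS = 1/42, RHS = -41/42 → fails

No pair satisfies the claim.

Answer: None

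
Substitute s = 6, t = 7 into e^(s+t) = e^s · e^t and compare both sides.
LHS = e^(6+7) = e^13 ≈ 442413.4
RHS = e^6 · e^7 = e^13 ≈ 442413.4

LHS = RHS: the two sides agree.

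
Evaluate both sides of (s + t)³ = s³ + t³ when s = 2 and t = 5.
LHS = (2 + 5)³ = 343
RHS = 2³ + 5³ = 133

LHS ≠ RHS, so the equation does not hold here.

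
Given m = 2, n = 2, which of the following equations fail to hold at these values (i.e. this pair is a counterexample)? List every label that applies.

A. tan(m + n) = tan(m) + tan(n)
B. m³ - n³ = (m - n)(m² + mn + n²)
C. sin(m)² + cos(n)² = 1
A

Evaluating each claim at the given values:
A. LHS = tan(4) ≈ 1.158, RHS = 2·tan(2) ≈ -4.37 → fails here (LHS ≠ RHS)
B. LHS = 0, RHS = 0 → holds here (LHS = RHS)
C. LHS = cos(2)² + sin(2)² = 1, RHS = 1 → holds here (LHS = RHS)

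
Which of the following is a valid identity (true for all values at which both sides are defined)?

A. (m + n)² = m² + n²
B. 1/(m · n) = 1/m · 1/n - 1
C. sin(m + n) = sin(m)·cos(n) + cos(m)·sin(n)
A: fails at (1, 2) — LHS = 9, RHS = 5.
B: fails at (1, 2) — LHS = 1/2, RHS = -1/2.
C: holds — e.g. at (3, 5), both sides equal sin(8) ≈ 0.9894.

Answer: C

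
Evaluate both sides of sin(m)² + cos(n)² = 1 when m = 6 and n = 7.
LHS = sin(6)² + cos(7)² ≈ 0.6464
RHS = 1

LHS ≠ RHS (they differ by about 0.3536), so the equation does not hold here.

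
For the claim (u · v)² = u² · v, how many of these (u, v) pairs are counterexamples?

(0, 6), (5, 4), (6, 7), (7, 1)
2

Testing each pair:
(0, 6): LHS = 0, RHS = 0 → satisfies claim
(5, 4): LHS = 400, RHS = 100 → counterexample
(6, 7): LHS = 1764, RHS = 252 → counterexample
(7, 1): LHS = 49, RHS = 49 → satisfies claim

That makes 2 counterexamples.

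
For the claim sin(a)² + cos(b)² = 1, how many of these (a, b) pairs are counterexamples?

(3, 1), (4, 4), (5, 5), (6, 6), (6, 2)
2

Testing each pair:
(3, 1): LHS = sin(3)² + cos(1)² ≈ 0.3118, RHS = 1 → counterexample
(4, 4): LHS = cos(4)² + sin(4)² = 1, RHS = 1 → satisfies claim
(5, 5): LHS = cos(5)² + sin(5)² = 1, RHS = 1 → satisfies claim
(6, 6): LHS = sin(6)² + cos(6)² = 1, RHS = 1 → satisfies claim
(6, 2): LHS = sin(6)² + cos(2)² ≈ 0.2513, RHS = 1 → counterexample

That makes 2 counterexamples.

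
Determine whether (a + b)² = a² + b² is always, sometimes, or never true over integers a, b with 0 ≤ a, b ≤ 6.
It holds at (a, b) = (0, 0) (both sides equal 0), but fails at (a, b) = (4, 3) (LHS = 49, RHS = 25).

Answer: Sometimes true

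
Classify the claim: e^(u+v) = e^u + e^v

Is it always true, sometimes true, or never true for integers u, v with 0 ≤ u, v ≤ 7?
The claim fails for every pair in the range. For instance at (u, v) = (2, 7): LHS = e^9 ≈ 8103, RHS = e^2 + e^7 ≈ 1104.

Answer: Never true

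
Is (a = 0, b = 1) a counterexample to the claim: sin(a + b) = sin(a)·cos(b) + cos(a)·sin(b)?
Substituting a = 0, b = 1:
LHS = sin(0 + 1) = sin(1) ≈ 0.8415
RHS = sin(0)·cos(1) + cos(0)·sin(1) = sin(1) ≈ 0.8415

The sides agree, so this pair does not disprove the claim.

Answer: No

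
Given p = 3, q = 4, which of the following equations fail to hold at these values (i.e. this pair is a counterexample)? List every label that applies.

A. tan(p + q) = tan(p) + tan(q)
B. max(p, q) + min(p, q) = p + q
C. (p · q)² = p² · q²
A

Evaluating each claim at the given values:
A. LHS = tan(7) ≈ 0.8714, RHS = tan(3) + tan(4) ≈ 1.015 → fails here (LHS ≠ RHS)
B. LHS = 7, RHS = 7 → holds here (LHS = RHS)
C. LHS = 144, RHS = 144 → holds here (LHS = RHS)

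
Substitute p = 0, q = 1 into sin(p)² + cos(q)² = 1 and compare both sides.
LHS = sin(0)² + cos(1)² = cos(1)² ≈ 0.2919
RHS = 1

LHS ≠ RHS (they differ by about 0.7081), so the equation does not hold here.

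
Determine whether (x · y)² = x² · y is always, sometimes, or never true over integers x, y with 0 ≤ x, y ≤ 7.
Sometimes true

It holds at (x, y) = (6, 1) (both sides equal 36), but fails at (x, y) = (6, 4) (LHS = 576, RHS = 144).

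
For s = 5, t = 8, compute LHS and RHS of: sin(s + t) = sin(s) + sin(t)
LHS = sin(5 + 8) = sin(13) ≈ 0.4202
RHS = sin(5) + sin(8) ≈ 0.03043

LHS ≠ RHS (they differ by about 0.3897), so the equation does not hold here.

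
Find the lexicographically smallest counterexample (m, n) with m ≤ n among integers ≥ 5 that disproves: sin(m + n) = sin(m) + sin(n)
Substituting (5, 5) into the claim:
LHS = sin(5 + 5) = sin(10) ≈ -0.544
RHS = sin(5) + sin(5) = 2·sin(5) ≈ -1.918

Since LHS ≠ RHS, this pair disproves the claim, and no lexicographically smaller pair (m ≤ n, integers ≥ 5) does.

For instance (11, 11) is also a counterexample (LHS = sin(22) ≈ -0.008851, RHS = 2·sin(11) ≈ -2), but it's lexicographically larger.

Answer: (m, n) = (5, 5)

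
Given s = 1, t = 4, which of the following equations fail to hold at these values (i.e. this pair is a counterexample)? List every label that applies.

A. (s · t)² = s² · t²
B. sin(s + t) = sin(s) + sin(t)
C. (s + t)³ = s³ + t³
Evaluating each claim at the given values:
A. LHS = 16, RHS = 16 → holds here (LHS = RHS)
B. LHS = sin(5) ≈ -0.9589, RHS = sin(4) + sin(1) ≈ 0.08467 → fails here (LHS ≠ RHS)
C. LHS = 125, RHS = 65 → fails here (LHS ≠ RHS)

Answer: B, C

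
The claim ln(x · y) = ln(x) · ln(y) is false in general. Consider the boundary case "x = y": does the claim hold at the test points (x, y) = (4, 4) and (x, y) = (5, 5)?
At (4, 4): LHS = ln(16) ≈ 2.773 ≠ RHS = ln(4)² ≈ 1.922
At (5, 5): LHS = ln(25) ≈ 3.219 ≠ RHS = ln(5)² ≈ 2.59

Answer: No, fails at both test points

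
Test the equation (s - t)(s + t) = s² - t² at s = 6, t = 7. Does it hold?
Holds

Substituting s = 6, t = 7:

LHS = (6 - 7)(6 + 7) = -13
RHS = 6² - 7² = -13

LHS = RHS, so the equation holds at this point.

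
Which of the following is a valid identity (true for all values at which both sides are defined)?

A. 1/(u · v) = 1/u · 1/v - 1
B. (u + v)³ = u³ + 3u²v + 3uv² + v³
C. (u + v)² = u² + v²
A: fails at (1, 2) — LHS = 1/2, RHS = -1/2.
B: holds — e.g. at (3, 3), both sides equal 216.
C: fails at (2, 2) — LHS = 16, RHS = 8.

Answer: B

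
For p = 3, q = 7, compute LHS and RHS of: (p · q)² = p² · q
LHS = (3 · 7)² = 441
RHS = 3² · 7 = 63

LHS ≠ RHS, so the equation does not hold here.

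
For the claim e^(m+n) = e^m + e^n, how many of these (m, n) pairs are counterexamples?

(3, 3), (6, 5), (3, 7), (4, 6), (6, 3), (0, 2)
6

Testing each pair:
(3, 3): LHS = e^6 ≈ 403.4, RHS = 2·e^3 ≈ 40.17 → counterexample
(6, 5): LHS = e^11 ≈ 59874.1, RHS = e^5 + e^6 ≈ 551.8 → counterexample
(3, 7): LHS = e^10 ≈ 22026.5, RHS = e^3 + e^7 ≈ 1117 → counterexample
(4, 6): LHS = e^10 ≈ 22026.5, RHS = e^4 + e^6 ≈ 458 → counterexample
(6, 3): LHS = e^9 ≈ 8103, RHS = e^3 + e^6 ≈ 423.5 → counterexample
(0, 2): LHS = e^2 ≈ 7.389, RHS = 1 + e^2 ≈ 8.389 → counterexample

That makes 6 counterexamples.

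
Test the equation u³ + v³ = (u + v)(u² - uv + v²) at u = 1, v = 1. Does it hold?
Substituting u = 1, v = 1:

LHS = 1³ + 1³ = 2
RHS = (1 + 1)(1² - 1·1 + 1²) = 2

LHS = RHS, so the equation holds at this point.

Answer: Holds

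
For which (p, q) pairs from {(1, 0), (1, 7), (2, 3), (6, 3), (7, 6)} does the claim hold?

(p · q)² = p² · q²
All pairs

Testing each pair:
(1, 0): LHS = 0, RHS = 0 → holds
(1, 7): LHS = 49, RHS = 49 → holds
(2, 3): LHS = 36, RHS = 36 → holds
(6, 3): LHS = 324, RHS = 324 → holds
(7, 6): LHS = 1764, RHS = 1764 → holds

Every pair satisfies the claim.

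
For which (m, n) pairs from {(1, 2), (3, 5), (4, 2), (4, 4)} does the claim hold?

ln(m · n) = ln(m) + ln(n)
All pairs

Testing each pair:
(1, 2): LHS = ln(2) ≈ 0.6931, RHS = ln(2) ≈ 0.6931 → holds
(3, 5): LHS = ln(15) ≈ 2.708, RHS = ln(3) + ln(5) ≈ 2.708 → holds
(4, 2): LHS = ln(8) ≈ 2.079, RHS = ln(2) + ln(4) ≈ 2.079 → holds
(4, 4): LHS = ln(16) ≈ 2.773, RHS = 2·ln(4) ≈ 2.773 → holds

Every pair satisfies the claim.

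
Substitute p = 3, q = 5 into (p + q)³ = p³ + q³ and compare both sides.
LHS = (3 + 5)³ = 512
RHS = 3³ + 5³ = 152

LHS ≠ RHS, so the equation does not hold here.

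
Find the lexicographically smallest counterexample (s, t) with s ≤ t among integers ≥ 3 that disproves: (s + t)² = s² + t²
(s, t) = (3, 3)

Substituting (3, 3) into the claim:
LHS = (3 + 3)² = 36
RHS = 3² + 3² = 18

Since LHS ≠ RHS, this pair disproves the claim, and no lexicographically smaller pair (s ≤ t, integers ≥ 3) does.

For instance (4, 9) is also a counterexample (LHS = 169, RHS = 97), but it's lexicographically larger.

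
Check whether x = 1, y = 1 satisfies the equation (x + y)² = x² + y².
Fails

Substituting x = 1, y = 1:

LHS = (1 + 1)² = 4
RHS = 1² + 1² = 2

LHS ≠ RHS, so the equation does not hold at this point.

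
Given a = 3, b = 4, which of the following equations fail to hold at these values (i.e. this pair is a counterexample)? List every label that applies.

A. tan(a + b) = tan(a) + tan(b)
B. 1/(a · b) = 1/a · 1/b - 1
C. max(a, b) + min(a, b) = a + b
Evaluating each claim at the given values:
A. LHS = tan(7) ≈ 0.8714, RHS = tan(3) + tan(4) ≈ 1.015 → fails here (LHS ≠ RHS)
B. LHS = 1/12, RHS = -11/12 → fails here (LHS ≠ RHS)
C. LHS = 7, RHS = 7 → holds here (LHS = RHS)

Answer: A, B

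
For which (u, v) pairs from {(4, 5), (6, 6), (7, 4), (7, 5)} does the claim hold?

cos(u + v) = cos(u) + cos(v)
None

Testing each pair:
(4, 5): LHS = cos(9) ≈ -0.9111, RHS = cos(4) + cos(5) ≈ -0.37 → fails
(6, 6): LHS = cos(12) ≈ 0.8439, RHS = 2·cos(6) ≈ 1.92 → fails
(7, 4): LHS = cos(11) ≈ 0.004426, RHS = cos(4) + cos(7) ≈ 0.1003 → fails
(7, 5): LHS = cos(12) ≈ 0.8439, RHS = cos(5) + cos(7) ≈ 1.038 → fails

No pair satisfies the claim.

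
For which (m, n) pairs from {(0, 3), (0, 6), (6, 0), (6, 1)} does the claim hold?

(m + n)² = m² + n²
Testing each pair:
(0, 3): LHS = 9, RHS = 9 → holds
(0, 6): LHS = 36, RHS = 36 → holds
(6, 0): LHS = 36, RHS = 36 → holds
(6, 1): LHS = 49, RHS = 37 → fails

3 of 4 pairs satisfy the claim.

Answer: (0, 3), (0, 6), (6, 0)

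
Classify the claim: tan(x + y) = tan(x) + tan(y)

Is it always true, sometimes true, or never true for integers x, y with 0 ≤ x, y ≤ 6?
Sometimes true

It holds at (x, y) = (0, 5) (both sides equal tan(5) ≈ -3.381), but fails at (x, y) = (3, 2) (LHS = tan(5) ≈ -3.381, RHS = tan(2) + tan(3) ≈ -2.328).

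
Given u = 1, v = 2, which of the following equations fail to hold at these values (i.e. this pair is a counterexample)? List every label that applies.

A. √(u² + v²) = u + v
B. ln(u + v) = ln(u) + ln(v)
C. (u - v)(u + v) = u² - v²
A, B

Evaluating each claim at the given values:
A. LHS = √(5) ≈ 2.236, RHS = 3 → fails here (LHS ≠ RHS)
B. LHS = ln(3) ≈ 1.099, RHS = ln(2) ≈ 0.6931 → fails here (LHS ≠ RHS)
C. LHS = -3, RHS = -3 → holds here (LHS = RHS)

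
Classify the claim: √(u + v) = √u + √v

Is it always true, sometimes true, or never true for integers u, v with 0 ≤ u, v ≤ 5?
Sometimes true

It holds at (u, v) = (0, 5) (both sides equal √(5) ≈ 2.236), but fails at (u, v) = (3, 1) (LHS = 2, RHS = 1 + √(3) ≈ 2.732).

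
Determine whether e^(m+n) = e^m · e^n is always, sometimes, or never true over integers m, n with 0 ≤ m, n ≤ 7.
Always true

The identity holds for every pair in the range. For instance at (m, n) = (7, 0): both sides equal e^7 ≈ 1097.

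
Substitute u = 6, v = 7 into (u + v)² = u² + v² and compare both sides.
LHS = (6 + 7)² = 169
RHS = 6² + 7² = 85

LHS ≠ RHS, so the equation does not hold here.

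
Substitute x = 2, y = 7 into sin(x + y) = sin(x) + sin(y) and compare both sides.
LHS = sin(2 + 7) = sin(9) ≈ 0.4121
RHS = sin(2) + sin(7) ≈ 1.566

LHS ≠ RHS (they differ by about 1.154), so the equation does not hold here.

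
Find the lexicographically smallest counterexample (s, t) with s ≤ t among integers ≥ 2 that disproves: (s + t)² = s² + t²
Substituting (2, 2) into the claim:
LHS = (2 + 2)² = 16
RHS = 2² + 2² = 8

Since LHS ≠ RHS, this pair disproves the claim, and no lexicographically smaller pair (s ≤ t, integers ≥ 2) does.

For instance (8, 9) is also a counterexample (LHS = 289, RHS = 145), but it's lexicographically larger.

Answer: (s, t) = (2, 2)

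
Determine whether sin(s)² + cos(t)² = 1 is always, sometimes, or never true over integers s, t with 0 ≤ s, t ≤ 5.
It holds at (s, t) = (0, 0) (both sides equal 1), but fails at (s, t) = (0, 3) (LHS = cos(3)² ≈ 0.9801, RHS = 1).

Answer: Sometimes true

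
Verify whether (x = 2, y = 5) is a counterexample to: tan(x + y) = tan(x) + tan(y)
Substituting x = 2, y = 5:
LHS = tan(2 + 5) = tan(7) ≈ 0.8714
RHS = tan(2) + tan(5) ≈ -5.566

Since LHS ≠ RHS, this pair disproves the claim.

Answer: Yes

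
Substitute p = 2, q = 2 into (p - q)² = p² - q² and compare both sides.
LHS = (2 - 2)² = 0
RHS = 2² - 2² = 0

LHS = RHS: the two sides agree.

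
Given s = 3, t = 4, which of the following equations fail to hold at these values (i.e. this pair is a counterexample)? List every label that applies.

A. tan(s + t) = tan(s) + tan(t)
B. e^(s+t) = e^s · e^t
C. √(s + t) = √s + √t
A, C

Evaluating each claim at the given values:
A. LHS = tan(7) ≈ 0.8714, RHS = tan(3) + tan(4) ≈ 1.015 → fails here (LHS ≠ RHS)
B. LHS = e^7 ≈ 1097, RHS = e^7 ≈ 1097 → holds here (LHS = RHS)
C. LHS = √(7) ≈ 2.646, RHS = √(3) + 2 ≈ 3.732 → fails here (LHS ≠ RHS)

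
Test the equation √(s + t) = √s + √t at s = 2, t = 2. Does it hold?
Fails

Substituting s = 2, t = 2:

LHS = √(2 + 2) = 2
RHS = √2 + √2 = 2·√(2) ≈ 2.828

LHS ≠ RHS, so the equation does not hold at this point.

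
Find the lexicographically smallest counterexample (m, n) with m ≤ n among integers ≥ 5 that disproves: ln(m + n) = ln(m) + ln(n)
Substituting (5, 5) into the claim:
LHS = ln(5 + 5) = ln(10) ≈ 2.303
RHS = ln(5) + ln(5) = 2·ln(5) ≈ 3.219

Since LHS ≠ RHS, this pair disproves the claim, and no lexicographically smaller pair (m ≤ n, integers ≥ 5) does.

For instance (9, 11) is also a counterexample (LHS = ln(20) ≈ 2.996, RHS = ln(9) + ln(11) ≈ 4.595), but it's lexicographically larger.

Answer: (m, n) = (5, 5)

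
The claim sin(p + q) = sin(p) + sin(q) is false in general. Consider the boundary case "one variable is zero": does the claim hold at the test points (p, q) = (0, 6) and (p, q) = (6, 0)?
Yes, holds at both test points

At (0, 6): LHS = sin(6) ≈ -0.2794, RHS = sin(6) ≈ -0.2794 → equal
At (6, 0): LHS = sin(6) ≈ -0.2794, RHS = sin(6) ≈ -0.2794 → equal

So the claim does hold at both of these boundary points, even though it is not an identity.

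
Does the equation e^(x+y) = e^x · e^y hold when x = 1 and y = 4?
Holds

Substituting x = 1, y = 4:

LHS = e^(1+4) = e^5 ≈ 148.4
RHS = e^1 · e^4 = e^5 ≈ 148.4

LHS = RHS, so the equation holds at this point.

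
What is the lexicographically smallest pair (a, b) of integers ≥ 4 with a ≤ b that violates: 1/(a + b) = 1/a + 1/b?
(a, b) = (4, 4)

Substituting (4, 4) into the claim:
LHS = 1/(4 + 4) = 1/8
RHS = 1/4 + 1/4 = 1/2

Since LHS ≠ RHS, this pair disproves the claim, and no lexicographically smaller pair (a ≤ b, integers ≥ 4) does.

For instance (5, 5) is also a counterexample (LHS = 1/10, RHS = 2/5), but it's lexicographically larger.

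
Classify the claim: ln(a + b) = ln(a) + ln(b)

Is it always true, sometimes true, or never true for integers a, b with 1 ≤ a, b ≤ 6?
It holds at (a, b) = (2, 2) (both sides equal ln(4) ≈ 1.386), but fails at (a, b) = (5, 3) (LHS = ln(8) ≈ 2.079, RHS = ln(3) + ln(5) ≈ 2.708).

Answer: Sometimes true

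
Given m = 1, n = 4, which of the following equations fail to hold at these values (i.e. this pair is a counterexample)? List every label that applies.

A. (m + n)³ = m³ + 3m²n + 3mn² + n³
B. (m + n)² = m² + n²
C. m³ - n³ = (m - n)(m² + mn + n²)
Evaluating each claim at the given values:
A. LHS = 125, RHS = 125 → holds here (LHS = RHS)
B. LHS = 25, RHS = 17 → fails here (LHS ≠ RHS)
C. LHS = -63, RHS = -63 → holds here (LHS = RHS)

Answer: B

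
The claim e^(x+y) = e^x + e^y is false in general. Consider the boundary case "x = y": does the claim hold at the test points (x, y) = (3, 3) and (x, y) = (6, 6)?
At (3, 3): LHS = e^6 ≈ 403.4 ≠ RHS = 2·e^3 ≈ 40.17
At (6, 6): LHS = e^12 ≈ 162754.8 ≠ RHS = 2·e^6 ≈ 806.9

Answer: No, fails at both test points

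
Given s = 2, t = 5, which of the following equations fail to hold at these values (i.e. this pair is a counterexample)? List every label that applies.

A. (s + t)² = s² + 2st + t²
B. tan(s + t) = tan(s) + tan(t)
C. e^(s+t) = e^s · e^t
Evaluating each claim at the given values:
A. LHS = 49, RHS = 49 → holds here (LHS = RHS)
B. LHS = tan(7) ≈ 0.8714, RHS = tan(5) + tan(2) ≈ -5.566 → fails here (LHS ≠ RHS)
C. LHS = e^7 ≈ 1097, RHS = e^7 ≈ 1097 → holds here (LHS = RHS)

Answer: B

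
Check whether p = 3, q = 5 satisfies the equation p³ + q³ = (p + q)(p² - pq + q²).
Holds

Substituting p = 3, q = 5:

LHS = 3³ + 5³ = 152
RHS = (3 + 5)(3² - 3·5 + 5²) = 152

LHS = RHS, so the equation holds at this point.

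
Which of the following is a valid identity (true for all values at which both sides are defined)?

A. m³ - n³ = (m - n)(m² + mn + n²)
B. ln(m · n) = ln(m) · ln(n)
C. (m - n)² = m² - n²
A: holds — e.g. at (2, 7), both sides equal -335.
B: fails at (6, 7) — LHS = ln(42) ≈ 3.738, RHS = ln(6)·ln(7) ≈ 3.487.
C: fails at (2, 4) — LHS = 4, RHS = -12.

Answer: A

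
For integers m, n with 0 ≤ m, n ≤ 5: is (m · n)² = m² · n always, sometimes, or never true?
Sometimes true

It holds at (m, n) = (5, 0) (both sides equal 0), but fails at (m, n) = (1, 3) (LHS = 9, RHS = 3).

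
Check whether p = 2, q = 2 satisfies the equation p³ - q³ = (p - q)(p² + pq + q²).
Substituting p = 2, q = 2:

LHS = 2³ - 2³ = 0
RHS = (2 - 2)(2² + 2·2 + 2²) = 0

LHS = RHS, so the equation holds at this point.

Answer: Holds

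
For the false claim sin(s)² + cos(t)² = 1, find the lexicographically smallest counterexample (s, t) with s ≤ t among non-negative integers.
Substituting (0, 1) into the claim:
LHS = sin(0)² + cos(1)² = cos(1)² ≈ 0.2919
RHS = 1

Since LHS ≠ RHS, this pair disproves the claim, and no lexicographically smaller pair (s ≤ t, non-negative integers) does.

For instance (0, 3) is also a counterexample (LHS = cos(3)² ≈ 0.9801, RHS = 1), but it's lexicographically larger.

Answer: (s, t) = (0, 1)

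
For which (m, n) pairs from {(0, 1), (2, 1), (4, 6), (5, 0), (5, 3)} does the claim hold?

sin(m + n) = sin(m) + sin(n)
(0, 1), (5, 0)

Testing each pair:
(0, 1): LHS = sin(1) ≈ 0.8415, RHS = sin(1) ≈ 0.8415 → holds
(2, 1): LHS = sin(3) ≈ 0.1411, RHS = sin(1) + sin(2) ≈ 1.751 → fails
(4, 6): LHS = sin(10) ≈ -0.544, RHS = sin(4) + sin(6) ≈ -1.036 → fails
(5, 0): LHS = sin(5) ≈ -0.9589, RHS = sin(5) ≈ -0.9589 → holds
(5, 3): LHS = sin(8) ≈ 0.9894, RHS = sin(5) + sin(3) ≈ -0.8178 → fails

2 of 5 pairs satisfy the claim.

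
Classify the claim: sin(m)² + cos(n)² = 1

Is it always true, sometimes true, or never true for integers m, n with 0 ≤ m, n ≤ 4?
Sometimes true

It holds at (m, n) = (0, 0) (both sides equal 1), but fails at (m, n) = (0, 4) (LHS = cos(4)² ≈ 0.4272, RHS = 1).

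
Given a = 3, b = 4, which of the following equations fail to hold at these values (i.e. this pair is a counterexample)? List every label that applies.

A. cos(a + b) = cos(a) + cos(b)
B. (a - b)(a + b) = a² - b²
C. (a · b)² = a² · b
Evaluating each claim at the given values:
A. LHS = cos(7) ≈ 0.7539, RHS = cos(3) + cos(4) ≈ -1.644 → fails here (LHS ≠ RHS)
B. LHS = -7, RHS = -7 → holds here (LHS = RHS)
C. LHS = 144, RHS = 36 → fails here (LHS ≠ RHS)

Answer: A, C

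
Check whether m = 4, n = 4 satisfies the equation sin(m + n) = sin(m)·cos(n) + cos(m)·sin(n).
Substituting m = 4, n = 4:

LHS = sin(4 + 4) = sin(8) ≈ 0.9894
RHS = sin(4)·cos(4) + cos(4)·sin(4) = 2·sin(4)·cos(4) ≈ 0.9894

LHS = RHS, so the equation holds at this point.

Answer: Holds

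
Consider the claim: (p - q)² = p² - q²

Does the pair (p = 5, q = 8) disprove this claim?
Yes

Substituting p = 5, q = 8:
LHS = (5 - 8)² = 9
RHS = 5² - 8² = -39

Since LHS ≠ RHS, this pair disproves the claim.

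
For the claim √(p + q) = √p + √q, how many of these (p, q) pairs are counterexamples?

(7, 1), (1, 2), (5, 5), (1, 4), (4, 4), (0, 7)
5

Testing each pair:
(7, 1): LHS = 2·√(2) ≈ 2.828, RHS = 1 + √(7) ≈ 3.646 → counterexample
(1, 2): LHS = √(3) ≈ 1.732, RHS = 1 + √(2) ≈ 2.414 → counterexample
(5, 5): LHS = √(10) ≈ 3.162, RHS = 2·√(5) ≈ 4.472 → counterexample
(1, 4): LHS = √(5) ≈ 2.236, RHS = 3 → counterexample
(4, 4): LHS = 2·√(2) ≈ 2.828, RHS = 4 → counterexample
(0, 7): LHS = √(7) ≈ 2.646, RHS = √(7) ≈ 2.646 → satisfies claim

That makes 5 counterexamples.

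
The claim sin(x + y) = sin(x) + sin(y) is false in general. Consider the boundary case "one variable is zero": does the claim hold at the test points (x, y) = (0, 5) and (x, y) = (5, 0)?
Yes, holds at both test points

At (0, 5): LHS = sin(5) ≈ -0.9589, RHS = sin(5) ≈ -0.9589 → equal
At (5, 0): LHS = sin(5) ≈ -0.9589, RHS = sin(5) ≈ -0.9589 → equal

So the claim does hold at both of these boundary points, even though it is not an identity.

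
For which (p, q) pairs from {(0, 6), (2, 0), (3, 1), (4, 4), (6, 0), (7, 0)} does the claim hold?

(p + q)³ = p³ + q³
Testing each pair:
(0, 6): LHS = 216, RHS = 216 → holds
(2, 0): LHS = 8, RHS = 8 → holds
(3, 1): LHS = 64, RHS = 28 → fails
(4, 4): LHS = 512, RHS = 128 → fails
(6, 0): LHS = 216, RHS = 216 → holds
(7, 0): LHS = 343, RHS = 343 → holds

4 of 6 pairs satisfy the claim.

Answer: (0, 6), (2, 0), (6, 0), (7, 0)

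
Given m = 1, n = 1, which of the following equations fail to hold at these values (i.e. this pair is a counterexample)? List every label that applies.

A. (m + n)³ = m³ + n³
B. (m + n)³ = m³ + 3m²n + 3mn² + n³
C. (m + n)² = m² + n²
A, C

Evaluating each claim at the given values:
A. LHS = 8, RHS = 2 → fails here (LHS ≠ RHS)
B. LHS = 8, RHS = 8 → holds here (LHS = RHS)
C. LHS = 4, RHS = 2 → fails here (LHS ≠ RHS)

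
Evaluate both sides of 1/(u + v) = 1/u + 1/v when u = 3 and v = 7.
LHS = 1/(3 + 7) = 1/10
RHS = 1/3 + 1/7 = 10/21

LHS ≠ RHS, so the equation does not hold here.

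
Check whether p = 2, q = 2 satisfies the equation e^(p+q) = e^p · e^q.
Holds

Substituting p = 2, q = 2:

LHS = e^(2+2) = e^4 ≈ 54.6
RHS = e^2 · e^2 = e^4 ≈ 54.6

LHS = RHS, so the equation holds at this point.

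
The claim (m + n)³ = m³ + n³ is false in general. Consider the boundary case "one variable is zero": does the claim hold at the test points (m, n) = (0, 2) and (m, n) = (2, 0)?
At (0, 2): LHS = 8, RHS = 8 → equal
At (2, 0): LHS = 8, RHS = 8 → equal

So the claim does hold at both of these boundary points, even though it is not an identity.

Answer: Yes, holds at both test points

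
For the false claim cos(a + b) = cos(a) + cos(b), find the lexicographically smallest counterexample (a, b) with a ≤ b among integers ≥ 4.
(a, b) = (4, 4)

Substituting (4, 4) into the claim:
LHS = cos(4 + 4) = cos(8) ≈ -0.1455
RHS = cos(4) + cos(4) = 2·cos(4) ≈ -1.307

Since LHS ≠ RHS, this pair disproves the claim, and no lexicographically smaller pair (a ≤ b, integers ≥ 4) does.

For instance (6, 10) is also a counterexample (LHS = cos(16) ≈ -0.9577, RHS = cos(10) + cos(6) ≈ 0.1211), but it's lexicographically larger.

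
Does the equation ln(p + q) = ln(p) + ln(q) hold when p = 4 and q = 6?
Substituting p = 4, q = 6:

LHS = ln(4 + 6) = ln(10) ≈ 2.303
RHS = ln(4) + ln(6) ≈ 3.178

LHS ≠ RHS, so the equation does not hold at this point.

Answer: Fails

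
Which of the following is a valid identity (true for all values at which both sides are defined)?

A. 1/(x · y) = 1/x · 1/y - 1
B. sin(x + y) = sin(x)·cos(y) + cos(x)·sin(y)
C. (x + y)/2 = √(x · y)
A: fails at (3, 4) — LHS = 1/12, RHS = -11/12.
B: holds — e.g. at (2, 3), both sides equal sin(5) ≈ -0.9589.
C: fails at (0, 1) — LHS = 1/2, RHS = 0.

Answer: B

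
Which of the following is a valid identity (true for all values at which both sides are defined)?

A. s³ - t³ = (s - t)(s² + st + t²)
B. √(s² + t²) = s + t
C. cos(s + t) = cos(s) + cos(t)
A

A: holds — e.g. at (1, 1), both sides equal 0.
B: fails at (1, 1) — LHS = √(2) ≈ 1.414, RHS = 2.
C: fails at (3, 7) — LHS = cos(10) ≈ -0.8391, RHS = cos(3) + cos(7) ≈ -0.2361.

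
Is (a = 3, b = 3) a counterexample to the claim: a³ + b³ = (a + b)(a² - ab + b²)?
Substituting a = 3, b = 3:
LHS = 3³ + 3³ = 54
RHS = (3 + 3)(3² - 3·3 + 3²) = 54

The sides agree, so this pair does not disprove the claim.

Answer: No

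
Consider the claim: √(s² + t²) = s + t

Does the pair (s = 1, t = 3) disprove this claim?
Substituting s = 1, t = 3:
LHS = √(1² + 3²) = √(10) ≈ 3.162
RHS = 1 + 3 = 4

Since LHS ≠ RHS, this pair disproves the claim.

Answer: Yes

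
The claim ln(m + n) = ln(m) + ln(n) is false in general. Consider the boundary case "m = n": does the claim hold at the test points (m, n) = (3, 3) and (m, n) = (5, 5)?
At (3, 3): LHS = ln(6) ≈ 1.792 ≠ RHS = 2·ln(3) ≈ 2.197
At (5, 5): LHS = ln(10) ≈ 2.303 ≠ RHS = 2·ln(5) ≈ 3.219

Answer: No, fails at both test points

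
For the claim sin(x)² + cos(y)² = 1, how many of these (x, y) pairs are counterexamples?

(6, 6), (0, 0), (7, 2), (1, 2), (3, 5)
Testing each pair:
(6, 6): LHS = sin(6)² + cos(6)² = 1, RHS = 1 → satisfies claim
(0, 0): LHS = 1, RHS = 1 → satisfies claim
(7, 2): LHS = cos(2)² + sin(7)² ≈ 0.6048, RHS = 1 → counterexample
(1, 2): LHS = cos(2)² + sin(1)² ≈ 0.8813, RHS = 1 → counterexample
(3, 5): LHS = sin(3)² + cos(5)² ≈ 0.1004, RHS = 1 → counterexample

That makes 3 counterexamples.

Answer: 3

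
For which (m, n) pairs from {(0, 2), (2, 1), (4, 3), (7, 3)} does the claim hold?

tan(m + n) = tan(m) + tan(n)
Testing each pair:
(0, 2): LHS = tan(2) ≈ -2.185, RHS = tan(2) ≈ -2.185 → holds
(2, 1): LHS = tan(3) ≈ -0.1425, RHS = tan(2) + tan(1) ≈ -0.6276 → fails
(4, 3): LHS = tan(7) ≈ 0.8714, RHS = tan(3) + tan(4) ≈ 1.015 → fails
(7, 3): LHS = tan(10) ≈ 0.6484, RHS = tan(3) + tan(7) ≈ 0.7289 → fails

1 of 4 pairs satisfies the claim.

Answer: (0, 2)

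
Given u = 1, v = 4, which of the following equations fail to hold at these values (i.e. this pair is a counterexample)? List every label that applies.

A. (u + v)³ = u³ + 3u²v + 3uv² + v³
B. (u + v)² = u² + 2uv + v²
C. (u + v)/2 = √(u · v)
C

Evaluating each claim at the given values:
A. LHS = 125, RHS = 125 → holds here (LHS = RHS)
B. LHS = 25, RHS = 25 → holds here (LHS = RHS)
C. LHS = 5/2, RHS = 2 → fails here (LHS ≠ RHS)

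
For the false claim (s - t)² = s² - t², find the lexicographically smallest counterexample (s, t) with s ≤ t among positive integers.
At (1, 1): both sides equal 0, so it holds there.

Substituting (1, 2) into the claim:
LHS = (1 - 2)² = 1
RHS = 1² - 2² = -3

Since LHS ≠ RHS, this pair disproves the claim, and no lexicographically smaller pair (s ≤ t, positive integers) does.

For instance (5, 6) is also a counterexample (LHS = 1, RHS = -11), but it's lexicographically larger.

Answer: (s, t) = (1, 2)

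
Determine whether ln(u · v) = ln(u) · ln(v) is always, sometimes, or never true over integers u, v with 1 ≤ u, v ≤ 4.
Sometimes true

It holds at (u, v) = (1, 1) (both sides equal 0), but fails at (u, v) = (3, 4) (LHS = ln(12) ≈ 2.485, RHS = ln(3)·ln(4) ≈ 1.523).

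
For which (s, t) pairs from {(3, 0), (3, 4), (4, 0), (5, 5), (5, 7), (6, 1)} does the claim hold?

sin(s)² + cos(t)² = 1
Testing each pair:
(3, 0): LHS = sin(3)² + 1 ≈ 1.02, RHS = 1 → fails
(3, 4): LHS = sin(3)² + cos(4)² ≈ 0.4472, RHS = 1 → fails
(4, 0): LHS = sin(4)² + 1 ≈ 1.573, RHS = 1 → fails
(5, 5): LHS = cos(5)² + sin(5)² = 1, RHS = 1 → holds
(5, 7): LHS = cos(7)² + sin(5)² ≈ 1.488, RHS = 1 → fails
(6, 1): LHS = sin(6)² + cos(1)² ≈ 0.37, RHS = 1 → fails

1 of 6 pairs satisfies the claim.

Answer: (5, 5)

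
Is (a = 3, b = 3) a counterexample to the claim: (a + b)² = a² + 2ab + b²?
No

Substituting a = 3, b = 3:
LHS = (3 + 3)² = 36
RHS = 3² + 2·3·3 + 3² = 36

The sides agree, so this pair does not disprove the claim.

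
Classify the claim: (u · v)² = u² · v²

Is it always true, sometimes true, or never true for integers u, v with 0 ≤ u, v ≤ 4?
Always true

The identity holds for every pair in the range. For instance at (u, v) = (2, 3): both sides equal 36.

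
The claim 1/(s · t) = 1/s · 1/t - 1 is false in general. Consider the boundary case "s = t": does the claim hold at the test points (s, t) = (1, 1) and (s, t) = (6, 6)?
At (1, 1): LHS = 1 ≠ RHS = 0
At (6, 6): LHS = 1/36 ≠ RHS = -35/36

Answer: No, fails at both test points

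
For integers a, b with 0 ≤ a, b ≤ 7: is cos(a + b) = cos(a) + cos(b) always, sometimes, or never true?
The claim fails for every pair in the range. For instance at (a, b) = (2, 3): LHS = cos(5) ≈ 0.2837, RHS = cos(3) + cos(2) ≈ -1.406.

Answer: Never true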